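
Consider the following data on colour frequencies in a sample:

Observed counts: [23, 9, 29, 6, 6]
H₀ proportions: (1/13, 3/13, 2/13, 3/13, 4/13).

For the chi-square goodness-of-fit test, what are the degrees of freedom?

degrees of freedom = 4

df = k − 1 = 5 − 1 = 4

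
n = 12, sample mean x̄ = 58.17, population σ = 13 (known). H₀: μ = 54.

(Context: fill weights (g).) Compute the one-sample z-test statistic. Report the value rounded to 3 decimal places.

SE = σ/√n = 13/√12 = 3.7528
z = (x̄−μ₀)/SE = (58.17−54)/3.7528 = 1.1112

test statistic = 1.111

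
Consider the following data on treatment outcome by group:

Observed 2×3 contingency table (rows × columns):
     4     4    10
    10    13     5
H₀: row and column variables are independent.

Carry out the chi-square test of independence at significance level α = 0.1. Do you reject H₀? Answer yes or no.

Row totals [18, 28], col totals [14, 17, 15], n=46
χ² = (4−5.48)²/5.48 + (4−6.65)²/6.65 + (10−5.87)²/5.87 + (10−8.52)²/8.52 + (13−10.35)²/10.35 + (5−9.13)²/9.13 = 7.1676
df = 2
p-value (upper-tail) = 0.02777
At α=0.1: p < α → reject H₀

reject H₀: yes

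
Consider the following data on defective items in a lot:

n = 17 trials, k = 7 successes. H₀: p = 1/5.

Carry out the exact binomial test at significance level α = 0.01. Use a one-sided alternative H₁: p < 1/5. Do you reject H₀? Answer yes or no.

Exact binomial: n=17, k=7, p₀=1/5=0.2000
P(X≤7) from Σ C(n,i)·p₀^i·(1−p₀)^(n−i)
p-value (one-sided, H₁ less) = 0.98907
At α=0.01: p ≥ α → fail to reject H₀

reject H₀: no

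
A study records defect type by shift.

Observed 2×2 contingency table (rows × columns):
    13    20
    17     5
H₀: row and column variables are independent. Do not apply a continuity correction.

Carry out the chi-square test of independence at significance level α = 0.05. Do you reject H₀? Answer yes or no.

reject H₀: yes

Row totals [33, 22], col totals [30, 25], n=55
χ² = (13−18.00)²/18.00 + (20−15.00)²/15.00 + (17−12.00)²/12.00 + (5−10.00)²/10.00 = 7.6389
df = 1
p-value (upper-tail) = 0.00571
At α=0.05: p < α → reject H₀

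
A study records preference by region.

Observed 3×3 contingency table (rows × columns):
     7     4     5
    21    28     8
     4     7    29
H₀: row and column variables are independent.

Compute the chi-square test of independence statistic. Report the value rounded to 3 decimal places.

Row totals [16, 57, 40], col totals [32, 39, 42], n=113
χ² = (7−4.53)²/4.53 + (4−5.52)²/5.52 + (5−5.95)²/5.95 + (21−16.14)²/16.14 + (28−19.67)²/19.67 + (8−21.19)²/21.19 + (4−11.33)²/11.33 + (7−13.81)²/13.81 + (29−14.87)²/14.87 = 36.6389
df = 4

test statistic = 36.639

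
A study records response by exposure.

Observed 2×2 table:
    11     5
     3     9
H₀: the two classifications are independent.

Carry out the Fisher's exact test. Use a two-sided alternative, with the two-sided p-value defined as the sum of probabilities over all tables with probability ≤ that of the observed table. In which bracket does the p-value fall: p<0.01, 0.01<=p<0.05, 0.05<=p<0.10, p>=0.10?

Margins: r₁=16, r₂=12, c₁=14, c₂=14, n=28
p_obs = C(16,11)·C(12,3)/C(28,14); sum pmf over tables with pmf ≤ p_obs
p-value (two-sided) = 0.05424
→ bracket: 0.05<=p<0.10

p-value bracket: 0.05<=p<0.10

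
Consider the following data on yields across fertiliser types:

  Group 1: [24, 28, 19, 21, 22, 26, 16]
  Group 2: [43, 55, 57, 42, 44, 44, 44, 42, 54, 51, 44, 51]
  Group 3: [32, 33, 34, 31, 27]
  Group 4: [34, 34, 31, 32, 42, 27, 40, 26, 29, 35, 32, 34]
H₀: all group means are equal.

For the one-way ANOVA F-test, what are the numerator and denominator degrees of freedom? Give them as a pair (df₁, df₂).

k = 4 groups, N = 36 total
df = (k−1, N−k) = (4−1, 36−4) = (3, 32)

degrees of freedom = [3, 32]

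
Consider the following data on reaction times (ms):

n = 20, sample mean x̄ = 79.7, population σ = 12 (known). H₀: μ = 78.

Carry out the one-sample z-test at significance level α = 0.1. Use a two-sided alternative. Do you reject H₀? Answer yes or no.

reject H₀: no

SE = σ/√n = 12/√20 = 2.6833
z = (x̄−μ₀)/SE = (79.7−78)/2.6833 = 0.6336
p-value (two-sided) = 0.52637
At α=0.1: p ≥ α → fail to reject H₀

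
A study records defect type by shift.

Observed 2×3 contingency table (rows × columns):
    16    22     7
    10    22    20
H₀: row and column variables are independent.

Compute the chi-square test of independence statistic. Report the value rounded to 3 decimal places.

Row totals [45, 52], col totals [26, 44, 27], n=97
χ² = (16−12.06)²/12.06 + (22−20.41)²/20.41 + (7−12.53)²/12.53 + (10−13.94)²/13.94 + (22−23.59)²/23.59 + (20−14.47)²/14.47 = 7.1761
df = 2

test statistic = 7.176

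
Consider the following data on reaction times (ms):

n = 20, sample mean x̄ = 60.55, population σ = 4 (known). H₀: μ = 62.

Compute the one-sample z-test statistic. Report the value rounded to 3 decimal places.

SE = σ/√n = 4/√20 = 0.8944
z = (x̄−μ₀)/SE = (60.55−62)/0.8944 = -1.6211

test statistic = -1.621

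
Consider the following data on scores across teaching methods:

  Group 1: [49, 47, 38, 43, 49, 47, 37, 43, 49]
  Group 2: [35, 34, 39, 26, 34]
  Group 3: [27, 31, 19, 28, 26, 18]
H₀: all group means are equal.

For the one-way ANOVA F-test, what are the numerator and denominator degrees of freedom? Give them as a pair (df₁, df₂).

degrees of freedom = [2, 17]

k = 3 groups, N = 20 total
df = (k−1, N−k) = (3−1, 20−3) = (2, 17)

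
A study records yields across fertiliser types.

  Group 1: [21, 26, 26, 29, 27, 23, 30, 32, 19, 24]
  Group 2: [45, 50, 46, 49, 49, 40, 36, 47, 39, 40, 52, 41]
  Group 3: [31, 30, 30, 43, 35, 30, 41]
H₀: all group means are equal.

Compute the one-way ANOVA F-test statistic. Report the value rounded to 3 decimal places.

Group means [25.70, 44.50, 34.29], grand mean 35.552
SSB = Σnᵢ(x̄ᵢ−x̄)² = 1942.644; SSW = ΣΣ(x−x̄ᵢ)² = 626.529
MSB = 1942.644/2 = 971.3219; MSW = 626.529/26 = 24.0973
F = MSB/MSW = 40.3084
df = (2, 26)

test statistic = 40.308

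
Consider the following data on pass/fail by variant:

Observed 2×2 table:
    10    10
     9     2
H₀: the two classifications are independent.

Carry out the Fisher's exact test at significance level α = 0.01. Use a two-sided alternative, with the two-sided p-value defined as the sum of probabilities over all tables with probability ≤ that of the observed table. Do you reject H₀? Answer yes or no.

reject H₀: no

Margins: r₁=20, r₂=11, c₁=19, c₂=12, n=31
p_obs = C(20,10)·C(11,9)/C(31,19); sum pmf over tables with pmf ≤ p_obs
p-value (two-sided) = 0.12837
At α=0.01: p ≥ α → fail to reject H₀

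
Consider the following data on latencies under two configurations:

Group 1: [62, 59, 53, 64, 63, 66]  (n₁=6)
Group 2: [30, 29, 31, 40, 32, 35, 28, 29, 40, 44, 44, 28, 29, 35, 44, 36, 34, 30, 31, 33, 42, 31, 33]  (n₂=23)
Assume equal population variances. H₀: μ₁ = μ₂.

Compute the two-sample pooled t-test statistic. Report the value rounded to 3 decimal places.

test statistic = 11.068

x̄₁=61.167, s₁=4.622, n₁=6
x̄₂=34.261, s₂=5.446, n₂=23
s_p² = [5·4.622² + 22·5.446²]/27 = 28.1210
SE = √(s_p²·(1/6+1/23)) = 2.4309
t = (61.167−34.261)/2.4309 = 11.0680
df = 27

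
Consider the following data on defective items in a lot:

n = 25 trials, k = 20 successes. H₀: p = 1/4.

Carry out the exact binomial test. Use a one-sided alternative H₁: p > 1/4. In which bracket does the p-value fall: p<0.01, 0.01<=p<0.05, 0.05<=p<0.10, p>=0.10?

Exact binomial: n=25, k=20, p₀=1/4=0.2500
P(X≥20) from Σ C(n,i)·p₀^i·(1−p₀)^(n−i)
p-value (one-sided, H₁ greater) = 0.00000
→ bracket: p<0.01

p-value bracket: p<0.01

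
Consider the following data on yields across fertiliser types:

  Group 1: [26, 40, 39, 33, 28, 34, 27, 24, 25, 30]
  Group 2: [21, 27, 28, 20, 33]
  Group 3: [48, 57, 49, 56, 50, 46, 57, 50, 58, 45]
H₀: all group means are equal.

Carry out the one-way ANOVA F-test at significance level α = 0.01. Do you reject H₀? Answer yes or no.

reject H₀: yes

Group means [30.60, 25.80, 51.60], grand mean 38.040
SSB = Σnᵢ(x̄ᵢ−x̄)² = 3141.360; SSW = ΣΣ(x−x̄ᵢ)² = 625.600
MSB = 3141.360/2 = 1570.6800; MSW = 625.600/22 = 28.4364
F = MSB/MSW = 55.2349
df = (2, 22)
p-value (upper-tail) = 0.00000
At α=0.01: p < α → reject H₀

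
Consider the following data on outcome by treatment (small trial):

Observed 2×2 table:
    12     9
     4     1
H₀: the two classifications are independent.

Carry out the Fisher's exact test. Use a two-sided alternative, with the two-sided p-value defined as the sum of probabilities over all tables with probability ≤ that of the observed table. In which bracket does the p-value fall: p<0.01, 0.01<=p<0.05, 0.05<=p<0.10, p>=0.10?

Margins: r₁=21, r₂=5, c₁=16, c₂=10, n=26
p_obs = C(21,12)·C(5,4)/C(26,16); sum pmf over tables with pmf ≤ p_obs
p-value (two-sided) = 0.61690
→ bracket: p>=0.10

p-value bracket: p>=0.10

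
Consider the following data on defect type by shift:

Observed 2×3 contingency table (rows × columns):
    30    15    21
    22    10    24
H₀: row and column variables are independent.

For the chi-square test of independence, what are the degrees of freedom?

df = (r−1)(c−1) = (2−1)·(3−1) = 2

degrees of freedom = 2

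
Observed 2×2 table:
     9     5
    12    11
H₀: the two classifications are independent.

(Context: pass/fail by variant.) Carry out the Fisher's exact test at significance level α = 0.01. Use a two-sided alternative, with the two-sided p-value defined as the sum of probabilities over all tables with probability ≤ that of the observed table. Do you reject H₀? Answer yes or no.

Margins: r₁=14, r₂=23, c₁=21, c₂=16, n=37
p_obs = C(14,9)·C(23,12)/C(37,21); sum pmf over tables with pmf ≤ p_obs
p-value (two-sided) = 0.51535
At α=0.01: p ≥ α → fail to reject H₀

reject H₀: no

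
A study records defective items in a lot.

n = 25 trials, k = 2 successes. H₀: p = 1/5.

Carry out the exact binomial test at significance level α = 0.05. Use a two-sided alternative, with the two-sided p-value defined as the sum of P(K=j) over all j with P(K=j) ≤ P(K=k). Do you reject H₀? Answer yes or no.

Exact binomial: n=25, k=2, p₀=1/5=0.2000
P(X=j) = C(n,j)·p₀^j·(1−p₀)^(n−j); p = Σ P(X=j) over j with P(X=j) ≤ P(X=2)
p-value (two-sided) = 0.20735
At α=0.05: p ≥ α → fail to reject H₀

reject H₀: no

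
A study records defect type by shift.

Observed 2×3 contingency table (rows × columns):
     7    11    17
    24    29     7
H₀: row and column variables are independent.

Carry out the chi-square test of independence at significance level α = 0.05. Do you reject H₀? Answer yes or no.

Row totals [35, 60], col totals [31, 40, 24], n=95
χ² = (7−11.42)²/11.42 + (11−14.74)²/14.74 + (17−8.84)²/8.84 + (24−19.58)²/19.58 + (29−25.26)²/25.26 + (7−15.16)²/15.16 = 16.1271
df = 2
p-value (upper-tail) = 0.00031
At α=0.05: p < α → reject H₀

reject H₀: yes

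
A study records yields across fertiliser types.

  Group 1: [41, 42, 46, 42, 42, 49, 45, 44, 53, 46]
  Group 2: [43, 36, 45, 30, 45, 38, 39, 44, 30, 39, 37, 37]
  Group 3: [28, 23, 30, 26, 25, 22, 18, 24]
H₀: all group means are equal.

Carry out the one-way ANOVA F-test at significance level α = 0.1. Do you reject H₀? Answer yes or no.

reject H₀: yes

Group means [45.00, 38.58, 24.50], grand mean 36.967
SSB = Σnᵢ(x̄ᵢ−x̄)² = 1920.050; SSW = ΣΣ(x−x̄ᵢ)² = 512.917
MSB = 1920.050/2 = 960.0250; MSW = 512.917/27 = 18.9969
F = MSB/MSW = 50.5358
df = (2, 27)
p-value (upper-tail) = 0.00000
At α=0.1: p < α → reject H₀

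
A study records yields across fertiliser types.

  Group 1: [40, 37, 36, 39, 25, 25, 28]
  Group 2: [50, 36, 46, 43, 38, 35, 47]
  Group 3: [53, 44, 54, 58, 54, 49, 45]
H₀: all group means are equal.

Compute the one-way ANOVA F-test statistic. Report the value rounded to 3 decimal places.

test statistic = 16.469

Group means [32.86, 42.14, 51.00], grand mean 42.000
SSB = Σnᵢ(x̄ᵢ−x̄)² = 1152.286; SSW = ΣΣ(x−x̄ᵢ)² = 629.714
MSB = 1152.286/2 = 576.1429; MSW = 629.714/18 = 34.9841
F = MSB/MSW = 16.4687
df = (2, 18)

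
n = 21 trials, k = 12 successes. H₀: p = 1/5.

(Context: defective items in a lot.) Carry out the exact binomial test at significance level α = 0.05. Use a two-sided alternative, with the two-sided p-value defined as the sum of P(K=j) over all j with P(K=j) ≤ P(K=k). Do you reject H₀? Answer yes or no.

Exact binomial: n=21, k=12, p₀=1/5=0.2000
P(X=j) = C(n,j)·p₀^j·(1−p₀)^(n−j); p = Σ P(X=j) over j with P(X=j) ≤ P(X=12)
p-value (two-sided) = 0.00019
At α=0.05: p < α → reject H₀

reject H₀: yes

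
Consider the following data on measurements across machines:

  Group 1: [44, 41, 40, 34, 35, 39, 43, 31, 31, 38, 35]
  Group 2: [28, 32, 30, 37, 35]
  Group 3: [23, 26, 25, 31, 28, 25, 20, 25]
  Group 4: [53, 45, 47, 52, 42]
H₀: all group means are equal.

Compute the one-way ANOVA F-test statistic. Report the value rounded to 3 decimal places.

test statistic = 33.131

Group means [37.36, 32.40, 25.38, 47.80], grand mean 35.000
SSB = Σnᵢ(x̄ᵢ−x̄)² = 1655.580; SSW = ΣΣ(x−x̄ᵢ)² = 416.420
MSB = 1655.580/3 = 551.8598; MSW = 416.420/25 = 16.6568
F = MSB/MSW = 33.1312
df = (3, 25)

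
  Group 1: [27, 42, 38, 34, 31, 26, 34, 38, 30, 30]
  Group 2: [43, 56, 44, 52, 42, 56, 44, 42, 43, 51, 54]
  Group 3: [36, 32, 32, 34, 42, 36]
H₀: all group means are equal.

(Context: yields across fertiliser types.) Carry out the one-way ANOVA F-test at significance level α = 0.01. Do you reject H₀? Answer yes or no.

Group means [33.00, 47.91, 35.33], grand mean 39.593
SSB = Σnᵢ(x̄ᵢ−x̄)² = 1304.276; SSW = ΣΣ(x−x̄ᵢ)² = 652.242
MSB = 1304.276/2 = 652.1380; MSW = 652.242/24 = 27.1768
F = MSB/MSW = 23.9962
df = (2, 24)
p-value (upper-tail) = 0.00000
At α=0.01: p < α → reject H₀

reject H₀: yes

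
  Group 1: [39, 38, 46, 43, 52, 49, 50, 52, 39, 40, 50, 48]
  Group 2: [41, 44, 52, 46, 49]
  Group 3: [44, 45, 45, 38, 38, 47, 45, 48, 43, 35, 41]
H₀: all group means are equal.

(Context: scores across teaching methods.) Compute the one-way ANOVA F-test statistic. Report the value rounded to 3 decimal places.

test statistic = 1.510

Group means [45.50, 46.40, 42.64], grand mean 44.536
SSB = Σnᵢ(x̄ᵢ−x̄)² = 68.219; SSW = ΣΣ(x−x̄ᵢ)² = 564.745
MSB = 68.219/2 = 34.1094; MSW = 564.745/25 = 22.5898
F = MSB/MSW = 1.5099
df = (2, 25)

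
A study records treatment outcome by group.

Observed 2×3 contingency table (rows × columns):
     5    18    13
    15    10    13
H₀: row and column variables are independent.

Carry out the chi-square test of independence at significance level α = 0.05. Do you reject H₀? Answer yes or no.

Row totals [36, 38], col totals [20, 28, 26], n=74
χ² = (5−9.73)²/9.73 + (18−13.62)²/13.62 + (13−12.65)²/12.65 + (15−10.27)²/10.27 + (10−14.38)²/14.38 + (13−13.35)²/13.35 = 7.2369
df = 2
p-value (upper-tail) = 0.02682
At α=0.05: p < α → reject H₀

reject H₀: yes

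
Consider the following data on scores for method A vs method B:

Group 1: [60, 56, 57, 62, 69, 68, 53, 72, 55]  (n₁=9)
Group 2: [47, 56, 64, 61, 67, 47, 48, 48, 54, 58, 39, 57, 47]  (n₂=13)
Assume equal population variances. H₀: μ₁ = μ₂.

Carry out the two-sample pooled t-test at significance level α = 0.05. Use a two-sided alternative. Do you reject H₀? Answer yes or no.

reject H₀: yes

x̄₁=61.333, s₁=6.856, n₁=9
x̄₂=53.308, s₂=8.087, n₂=13
s_p² = [8·6.856² + 12·8.087²]/20 = 58.0385
SE = √(s_p²·(1/9+1/13)) = 3.3035
t = (61.333−53.308)/3.3035 = 2.4294
df = 20
p-value (two-sided) = 0.02467
At α=0.05: p < α → reject H₀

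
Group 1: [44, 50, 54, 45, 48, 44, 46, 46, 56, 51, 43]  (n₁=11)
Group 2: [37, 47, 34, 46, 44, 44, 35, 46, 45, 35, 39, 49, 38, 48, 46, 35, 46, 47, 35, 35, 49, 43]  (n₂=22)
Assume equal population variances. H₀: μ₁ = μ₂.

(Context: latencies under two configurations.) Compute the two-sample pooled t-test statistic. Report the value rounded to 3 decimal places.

x̄₁=47.909, s₁=4.323, n₁=11
x̄₂=41.955, s₂=5.455, n₂=22
s_p² = [10·4.323² + 21·5.455²]/31 = 26.1891
SE = √(s_p²·(1/11+1/22)) = 1.8898
t = (47.909−41.955)/1.8898 = 3.1509
df = 31

test statistic = 3.151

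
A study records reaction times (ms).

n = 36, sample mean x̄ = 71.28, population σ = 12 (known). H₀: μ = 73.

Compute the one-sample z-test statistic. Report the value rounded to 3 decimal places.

test statistic = -0.860

SE = σ/√n = 12/√36 = 2.0000
z = (x̄−μ₀)/SE = (71.28−73)/2.0000 = -0.8600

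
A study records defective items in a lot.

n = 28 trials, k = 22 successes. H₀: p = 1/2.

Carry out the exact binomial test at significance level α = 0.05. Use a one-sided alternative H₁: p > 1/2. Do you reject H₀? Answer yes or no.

reject H₀: yes

Exact binomial: n=28, k=22, p₀=1/2=0.5000
P(X≥22) from Σ C(n,i)·p₀^i·(1−p₀)^(n−i)
p-value (one-sided, H₁ greater) = 0.00186
At α=0.05: p < α → reject H₀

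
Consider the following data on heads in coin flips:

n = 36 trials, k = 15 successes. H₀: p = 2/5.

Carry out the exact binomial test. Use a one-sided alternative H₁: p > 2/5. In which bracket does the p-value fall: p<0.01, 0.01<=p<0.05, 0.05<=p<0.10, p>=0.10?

p-value bracket: p>=0.10

Exact binomial: n=36, k=15, p₀=2/5=0.4000
P(X≥15) from Σ C(n,i)·p₀^i·(1−p₀)^(n−i)
p-value (one-sided, H₁ greater) = 0.48189
→ bracket: p>=0.10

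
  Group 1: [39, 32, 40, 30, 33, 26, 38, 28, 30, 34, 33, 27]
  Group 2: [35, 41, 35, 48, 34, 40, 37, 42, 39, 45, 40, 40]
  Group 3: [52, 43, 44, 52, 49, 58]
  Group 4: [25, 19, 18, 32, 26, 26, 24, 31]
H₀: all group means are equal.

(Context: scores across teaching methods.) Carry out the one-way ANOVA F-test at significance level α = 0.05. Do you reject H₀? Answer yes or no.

Group means [32.50, 39.67, 49.67, 25.12], grand mean 35.921
SSB = Σnᵢ(x̄ᵢ−x̄)² = 2374.888; SSW = ΣΣ(x−x̄ᵢ)² = 755.875
MSB = 2374.888/3 = 791.6294; MSW = 755.875/34 = 22.2316
F = MSB/MSW = 35.6083
df = (3, 34)
p-value (upper-tail) = 0.00000
At α=0.05: p < α → reject H₀

reject H₀: yes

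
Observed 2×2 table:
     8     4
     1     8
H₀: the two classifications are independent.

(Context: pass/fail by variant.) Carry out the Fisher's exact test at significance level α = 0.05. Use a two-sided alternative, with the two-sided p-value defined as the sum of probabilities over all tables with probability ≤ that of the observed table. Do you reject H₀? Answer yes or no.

Margins: r₁=12, r₂=9, c₁=9, c₂=12, n=21
p_obs = C(12,8)·C(9,1)/C(21,9); sum pmf over tables with pmf ≤ p_obs
p-value (two-sided) = 0.02436
At α=0.05: p < α → reject H₀

reject H₀: yes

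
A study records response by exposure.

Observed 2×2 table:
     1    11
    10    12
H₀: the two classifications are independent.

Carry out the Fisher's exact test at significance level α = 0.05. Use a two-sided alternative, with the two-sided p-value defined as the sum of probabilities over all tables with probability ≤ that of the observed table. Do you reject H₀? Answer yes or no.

reject H₀: no

Margins: r₁=12, r₂=22, c₁=11, c₂=23, n=34
p_obs = C(12,1)·C(22,10)/C(34,11); sum pmf over tables with pmf ≤ p_obs
p-value (two-sided) = 0.05269
At α=0.05: p ≥ α → fail to reject H₀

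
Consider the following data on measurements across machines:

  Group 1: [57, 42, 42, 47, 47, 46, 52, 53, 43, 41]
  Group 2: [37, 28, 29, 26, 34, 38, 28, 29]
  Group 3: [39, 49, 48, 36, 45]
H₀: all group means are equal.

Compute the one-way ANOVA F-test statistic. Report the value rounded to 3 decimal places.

Group means [47.00, 31.12, 43.40], grand mean 40.696
SSB = Σnᵢ(x̄ᵢ−x̄)² = 1166.795; SSW = ΣΣ(x−x̄ᵢ)² = 538.075
MSB = 1166.795/2 = 583.3973; MSW = 538.075/20 = 26.9038
F = MSB/MSW = 21.6846
df = (2, 20)

test statistic = 21.685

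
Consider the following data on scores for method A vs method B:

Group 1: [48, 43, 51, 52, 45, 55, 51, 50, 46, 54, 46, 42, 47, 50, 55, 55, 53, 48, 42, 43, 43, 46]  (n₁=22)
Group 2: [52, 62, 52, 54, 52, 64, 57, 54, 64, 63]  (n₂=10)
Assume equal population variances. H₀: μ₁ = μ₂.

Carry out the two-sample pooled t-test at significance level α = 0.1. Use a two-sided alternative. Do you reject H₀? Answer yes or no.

x̄₁=48.409, s₁=4.447, n₁=22
x̄₂=57.400, s₂=5.275, n₂=10
s_p² = [21·4.447² + 9·5.275²]/30 = 22.1906
SE = √(s_p²·(1/22+1/10)) = 1.7966
t = (48.409−57.400)/1.7966 = -5.0044
df = 30
p-value (two-sided) = 0.00002
At α=0.1: p < α → reject H₀

reject H₀: yes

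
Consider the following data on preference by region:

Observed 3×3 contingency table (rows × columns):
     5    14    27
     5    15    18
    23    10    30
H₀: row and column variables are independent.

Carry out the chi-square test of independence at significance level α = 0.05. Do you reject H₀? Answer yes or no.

Row totals [46, 38, 63], col totals [33, 39, 75], n=147
χ² = (5−10.33)²/10.33 + (14−12.20)²/12.20 + (27−23.47)²/23.47 + (5−8.53)²/8.53 + (15−10.08)²/10.08 + (18−19.39)²/19.39 + (23−14.14)²/14.14 + (10−16.71)²/16.71 + (30−32.14)²/32.14 = 15.8898
df = 4
p-value (upper-tail) = 0.00317
At α=0.05: p < α → reject H₀

reject H₀: yes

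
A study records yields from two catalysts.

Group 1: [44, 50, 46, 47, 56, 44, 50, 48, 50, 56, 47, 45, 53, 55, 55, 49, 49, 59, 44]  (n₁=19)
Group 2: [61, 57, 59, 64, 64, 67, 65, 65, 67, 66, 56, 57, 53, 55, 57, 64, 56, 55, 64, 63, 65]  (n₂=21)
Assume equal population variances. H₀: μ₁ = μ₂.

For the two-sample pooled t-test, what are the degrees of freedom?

df = n₁ + n₂ − 2 = 19 + 21 − 2 = 38

degrees of freedom = 38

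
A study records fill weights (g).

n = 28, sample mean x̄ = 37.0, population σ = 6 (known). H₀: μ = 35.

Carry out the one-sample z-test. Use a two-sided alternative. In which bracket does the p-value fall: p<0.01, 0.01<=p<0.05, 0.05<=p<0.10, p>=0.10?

SE = σ/√n = 6/√28 = 1.1339
z = (x̄−μ₀)/SE = (37.0−35)/1.1339 = 1.7638
p-value (two-sided) = 0.07776
→ bracket: 0.05<=p<0.10

p-value bracket: 0.05<=p<0.10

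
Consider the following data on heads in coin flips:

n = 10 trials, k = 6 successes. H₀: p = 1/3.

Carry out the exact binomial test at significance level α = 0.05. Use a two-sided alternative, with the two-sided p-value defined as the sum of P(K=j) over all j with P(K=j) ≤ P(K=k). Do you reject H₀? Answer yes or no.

reject H₀: no

Exact binomial: n=10, k=6, p₀=1/3=0.3333
P(X=j) = C(n,j)·p₀^j·(1−p₀)^(n−j); p = Σ P(X=j) over j with P(X=j) ≤ P(X=6)
p-value (two-sided) = 0.09391
At α=0.05: p ≥ α → fail to reject H₀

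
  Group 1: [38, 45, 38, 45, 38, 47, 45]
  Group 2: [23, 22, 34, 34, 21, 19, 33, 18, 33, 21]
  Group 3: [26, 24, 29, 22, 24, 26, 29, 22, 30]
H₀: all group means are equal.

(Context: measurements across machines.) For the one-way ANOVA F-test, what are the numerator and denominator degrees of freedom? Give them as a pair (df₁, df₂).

degrees of freedom = [2, 23]

k = 3 groups, N = 26 total
df = (k−1, N−k) = (3−1, 26−3) = (2, 23)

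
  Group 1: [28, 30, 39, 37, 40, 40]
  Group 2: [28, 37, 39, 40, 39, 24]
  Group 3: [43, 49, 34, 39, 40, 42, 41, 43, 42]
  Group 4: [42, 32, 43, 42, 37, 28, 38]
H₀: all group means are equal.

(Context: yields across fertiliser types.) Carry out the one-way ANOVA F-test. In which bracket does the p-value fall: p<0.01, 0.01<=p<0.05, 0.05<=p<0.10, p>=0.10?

p-value bracket: 0.05<=p<0.10

Group means [35.67, 34.50, 41.44, 37.43], grand mean 37.714
SSB = Σnᵢ(x̄ᵢ−x̄)² = 212.944; SSW = ΣΣ(x−x̄ᵢ)² = 688.770
MSB = 212.944/3 = 70.9815; MSW = 688.770/24 = 28.6987
F = MSB/MSW = 2.4733
df = (3, 24)
p-value (upper-tail) = 0.08600
→ bracket: 0.05<=p<0.10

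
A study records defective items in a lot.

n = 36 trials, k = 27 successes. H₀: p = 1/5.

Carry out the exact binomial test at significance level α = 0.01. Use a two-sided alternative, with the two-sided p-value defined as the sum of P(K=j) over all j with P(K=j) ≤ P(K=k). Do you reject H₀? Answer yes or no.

Exact binomial: n=36, k=27, p₀=1/5=0.2000
P(X=j) = C(n,j)·p₀^j·(1−p₀)^(n−j); p = Σ P(X=j) over j with P(X=j) ≤ P(X=27)
p-value (two-sided) = 0.00000
At α=0.01: p < α → reject H₀

reject H₀: yes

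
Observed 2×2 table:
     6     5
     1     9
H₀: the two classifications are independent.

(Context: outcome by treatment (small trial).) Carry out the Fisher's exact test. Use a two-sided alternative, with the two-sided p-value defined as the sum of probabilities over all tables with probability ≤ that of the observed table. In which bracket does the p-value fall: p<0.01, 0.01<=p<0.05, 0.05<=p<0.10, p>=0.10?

p-value bracket: 0.05<=p<0.10

Margins: r₁=11, r₂=10, c₁=7, c₂=14, n=21
p_obs = C(11,6)·C(10,1)/C(21,7); sum pmf over tables with pmf ≤ p_obs
p-value (two-sided) = 0.06347
→ bracket: 0.05<=p<0.10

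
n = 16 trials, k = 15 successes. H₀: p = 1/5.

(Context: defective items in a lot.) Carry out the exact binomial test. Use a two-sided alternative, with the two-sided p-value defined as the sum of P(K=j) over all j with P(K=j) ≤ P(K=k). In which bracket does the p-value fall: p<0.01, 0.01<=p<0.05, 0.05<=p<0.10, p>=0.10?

p-value bracket: p<0.01

Exact binomial: n=16, k=15, p₀=1/5=0.2000
P(X=j) = C(n,j)·p₀^j·(1−p₀)^(n−j); p = Σ P(X=j) over j with P(X=j) ≤ P(X=15)
p-value (two-sided) = 0.00000
→ bracket: p<0.01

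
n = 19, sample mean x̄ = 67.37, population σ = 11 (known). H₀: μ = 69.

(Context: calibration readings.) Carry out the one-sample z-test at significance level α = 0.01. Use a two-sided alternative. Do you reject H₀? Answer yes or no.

reject H₀: no

SE = σ/√n = 11/√19 = 2.5236
z = (x̄−μ₀)/SE = (67.37−69)/2.5236 = -0.6459
p-value (two-sided) = 0.51834
At α=0.01: p ≥ α → fail to reject H₀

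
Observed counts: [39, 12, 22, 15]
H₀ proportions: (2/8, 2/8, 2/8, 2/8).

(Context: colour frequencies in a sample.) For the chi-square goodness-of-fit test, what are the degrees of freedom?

df = k − 1 = 4 − 1 = 3

degrees of freedom = 3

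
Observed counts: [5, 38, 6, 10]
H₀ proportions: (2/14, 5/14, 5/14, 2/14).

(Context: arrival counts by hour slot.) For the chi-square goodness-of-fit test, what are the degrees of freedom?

degrees of freedom = 3

df = k − 1 = 4 − 1 = 3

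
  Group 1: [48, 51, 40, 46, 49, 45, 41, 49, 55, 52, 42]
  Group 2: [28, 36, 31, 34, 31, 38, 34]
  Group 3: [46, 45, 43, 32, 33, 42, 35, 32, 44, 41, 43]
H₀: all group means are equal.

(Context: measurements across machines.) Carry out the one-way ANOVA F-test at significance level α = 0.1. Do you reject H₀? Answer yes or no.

reject H₀: yes

Group means [47.09, 33.14, 39.64], grand mean 40.897
SSB = Σnᵢ(x̄ᵢ−x̄)² = 860.378; SSW = ΣΣ(x−x̄ᵢ)² = 598.312
MSB = 860.378/2 = 430.1890; MSW = 598.312/26 = 23.0120
F = MSB/MSW = 18.6941
df = (2, 26)
p-value (upper-tail) = 0.00001
At α=0.1: p < α → reject H₀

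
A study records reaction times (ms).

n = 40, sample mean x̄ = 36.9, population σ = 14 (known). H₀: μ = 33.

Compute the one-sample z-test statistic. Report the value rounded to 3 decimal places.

test statistic = 1.762

SE = σ/√n = 14/√40 = 2.2136
z = (x̄−μ₀)/SE = (36.9−33)/2.2136 = 1.7618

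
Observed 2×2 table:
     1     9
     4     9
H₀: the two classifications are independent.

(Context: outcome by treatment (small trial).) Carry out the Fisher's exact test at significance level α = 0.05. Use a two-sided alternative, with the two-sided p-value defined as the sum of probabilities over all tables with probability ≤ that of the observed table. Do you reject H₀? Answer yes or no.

reject H₀: no

Margins: r₁=10, r₂=13, c₁=5, c₂=18, n=23
p_obs = C(10,1)·C(13,4)/C(23,5); sum pmf over tables with pmf ≤ p_obs
p-value (two-sided) = 0.33936
At α=0.05: p ≥ α → fail to reject H₀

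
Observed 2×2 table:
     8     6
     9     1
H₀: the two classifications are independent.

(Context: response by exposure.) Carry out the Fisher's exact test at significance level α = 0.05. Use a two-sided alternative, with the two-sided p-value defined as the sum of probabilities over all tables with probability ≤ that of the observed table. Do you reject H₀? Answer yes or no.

Margins: r₁=14, r₂=10, c₁=17, c₂=7, n=24
p_obs = C(14,8)·C(10,9)/C(24,17); sum pmf over tables with pmf ≤ p_obs
p-value (two-sided) = 0.17178
At α=0.05: p ≥ α → fail to reject H₀

reject H₀: no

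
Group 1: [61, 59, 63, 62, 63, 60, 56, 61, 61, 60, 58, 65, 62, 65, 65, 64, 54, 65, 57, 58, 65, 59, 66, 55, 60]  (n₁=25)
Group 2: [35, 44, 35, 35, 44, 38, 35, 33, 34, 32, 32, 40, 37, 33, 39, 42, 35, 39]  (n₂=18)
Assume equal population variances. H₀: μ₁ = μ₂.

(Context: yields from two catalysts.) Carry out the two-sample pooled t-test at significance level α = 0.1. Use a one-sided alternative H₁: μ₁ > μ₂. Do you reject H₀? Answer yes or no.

x̄₁=60.960, s₁=3.409, n₁=25
x̄₂=36.778, s₂=3.843, n₂=18
s_p² = [24·3.409² + 17·3.843²]/41 = 12.9286
SE = √(s_p²·(1/25+1/18)) = 1.1115
t = (60.960−36.778)/1.1115 = 21.7567
df = 41
p-value (one-sided, H₁ greater) = 0.00000
At α=0.1: p < α → reject H₀

reject H₀: yes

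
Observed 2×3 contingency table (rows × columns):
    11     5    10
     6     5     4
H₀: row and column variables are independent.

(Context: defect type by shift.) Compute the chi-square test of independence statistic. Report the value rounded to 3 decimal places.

Row totals [26, 15], col totals [17, 10, 14], n=41
χ² = (11−10.78)²/10.78 + (5−6.34)²/6.34 + (10−8.88)²/8.88 + (6−6.22)²/6.22 + (5−3.66)²/3.66 + (4−5.12)²/5.12 = 1.1754
df = 2

test statistic = 1.175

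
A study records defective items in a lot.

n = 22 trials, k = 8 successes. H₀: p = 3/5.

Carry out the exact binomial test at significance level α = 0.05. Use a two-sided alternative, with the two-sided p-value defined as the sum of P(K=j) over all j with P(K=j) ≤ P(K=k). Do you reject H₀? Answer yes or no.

reject H₀: yes

Exact binomial: n=22, k=8, p₀=3/5=0.6000
P(X=j) = C(n,j)·p₀^j·(1−p₀)^(n−j); p = Σ P(X=j) over j with P(X=j) ≤ P(X=8)
p-value (two-sided) = 0.02903
At α=0.05: p < α → reject H₀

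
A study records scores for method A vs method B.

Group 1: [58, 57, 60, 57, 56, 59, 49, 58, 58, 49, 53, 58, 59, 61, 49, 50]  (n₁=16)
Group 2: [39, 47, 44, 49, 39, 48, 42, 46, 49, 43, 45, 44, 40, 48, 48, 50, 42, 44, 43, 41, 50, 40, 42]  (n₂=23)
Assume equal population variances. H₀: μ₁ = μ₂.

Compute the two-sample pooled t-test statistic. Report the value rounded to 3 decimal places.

x̄₁=55.688, s₁=4.222, n₁=16
x̄₂=44.478, s₂=3.591, n₂=23
s_p² = [15·4.222² + 22·3.591²]/37 = 14.8967
SE = √(s_p²·(1/16+1/23)) = 1.2565
t = (55.688−44.478)/1.2565 = 8.9212
df = 37

test statistic = 8.921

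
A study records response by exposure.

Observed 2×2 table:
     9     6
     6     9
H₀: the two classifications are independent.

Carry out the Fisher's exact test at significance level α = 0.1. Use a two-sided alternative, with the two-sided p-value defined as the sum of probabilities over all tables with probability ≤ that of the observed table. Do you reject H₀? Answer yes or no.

Margins: r₁=15, r₂=15, c₁=15, c₂=15, n=30
p_obs = C(15,9)·C(15,6)/C(30,15); sum pmf over tables with pmf ≤ p_obs
p-value (two-sided) = 0.46609
At α=0.1: p ≥ α → fail to reject H₀

reject H₀: no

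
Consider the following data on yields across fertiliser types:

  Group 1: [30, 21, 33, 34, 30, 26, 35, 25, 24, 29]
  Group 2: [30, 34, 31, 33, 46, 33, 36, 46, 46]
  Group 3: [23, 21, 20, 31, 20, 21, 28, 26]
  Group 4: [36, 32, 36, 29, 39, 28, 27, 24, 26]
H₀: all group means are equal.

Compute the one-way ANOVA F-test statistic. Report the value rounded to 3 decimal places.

Group means [28.70, 37.22, 23.75, 30.78], grand mean 30.250
SSB = Σnᵢ(x̄ᵢ−x̄)² = 802.039; SSW = ΣΣ(x−x̄ᵢ)² = 898.711
MSB = 802.039/3 = 267.3463; MSW = 898.711/32 = 28.0847
F = MSB/MSW = 9.5193
df = (3, 32)

test statistic = 9.519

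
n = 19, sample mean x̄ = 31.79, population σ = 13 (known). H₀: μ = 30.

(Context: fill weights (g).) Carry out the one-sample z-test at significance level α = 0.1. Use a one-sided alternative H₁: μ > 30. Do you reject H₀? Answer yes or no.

SE = σ/√n = 13/√19 = 2.9824
z = (x̄−μ₀)/SE = (31.79−30)/2.9824 = 0.6002
p-value (one-sided, H₁ greater) = 0.27419
At α=0.1: p ≥ α → fail to reject H₀

reject H₀: no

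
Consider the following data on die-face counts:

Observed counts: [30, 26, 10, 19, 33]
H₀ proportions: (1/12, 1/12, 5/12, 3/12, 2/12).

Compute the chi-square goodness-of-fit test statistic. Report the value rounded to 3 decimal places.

test statistic = 111.915

n = 118; E_i = n·p_i = [9.83, 9.83, 49.17, 29.50, 19.67]
χ² = (30−9.83)²/9.83 + (26−9.83)²/9.83 + (10−49.17)²/49.17 + (19−29.50)²/29.50 + (33−19.67)²/19.67 = 111.9153
df = 4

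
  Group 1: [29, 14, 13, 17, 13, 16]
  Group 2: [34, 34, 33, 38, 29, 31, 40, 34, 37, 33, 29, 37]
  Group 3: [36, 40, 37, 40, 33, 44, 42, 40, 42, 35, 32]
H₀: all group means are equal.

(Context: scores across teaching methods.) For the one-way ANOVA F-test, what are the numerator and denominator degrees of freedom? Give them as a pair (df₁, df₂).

degrees of freedom = [2, 26]

k = 3 groups, N = 29 total
df = (k−1, N−k) = (3−1, 29−3) = (2, 26)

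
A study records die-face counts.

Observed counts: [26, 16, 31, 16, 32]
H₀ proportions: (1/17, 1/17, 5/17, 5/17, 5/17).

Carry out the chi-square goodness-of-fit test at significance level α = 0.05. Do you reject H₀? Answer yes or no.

reject H₀: yes

n = 121; E_i = n·p_i = [7.12, 7.12, 35.59, 35.59, 35.59]
χ² = (26−7.12)²/7.12 + (16−7.12)²/7.12 + (31−35.59)²/35.59 + (16−35.59)²/35.59 + (32−35.59)²/35.59 = 72.9124
df = 4
p-value (upper-tail) = 0.00000
At α=0.05: p < α → reject H₀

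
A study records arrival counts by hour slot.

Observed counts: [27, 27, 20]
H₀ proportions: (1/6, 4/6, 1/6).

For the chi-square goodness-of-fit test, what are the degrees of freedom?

df = k − 1 = 3 − 1 = 2

degrees of freedom = 2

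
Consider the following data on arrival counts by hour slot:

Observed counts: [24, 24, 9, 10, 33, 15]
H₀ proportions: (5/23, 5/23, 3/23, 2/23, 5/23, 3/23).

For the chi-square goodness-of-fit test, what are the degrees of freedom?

df = k − 1 = 6 − 1 = 5

degrees of freedom = 5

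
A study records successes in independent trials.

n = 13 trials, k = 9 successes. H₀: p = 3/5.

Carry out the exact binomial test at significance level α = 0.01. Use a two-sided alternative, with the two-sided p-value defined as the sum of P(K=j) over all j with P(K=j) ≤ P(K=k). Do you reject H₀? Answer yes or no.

Exact binomial: n=13, k=9, p₀=3/5=0.6000
P(X=j) = C(n,j)·p₀^j·(1−p₀)^(n−j); p = Σ P(X=j) over j with P(X=j) ≤ P(X=9)
p-value (two-sided) = 0.58189
At α=0.01: p ≥ α → fail to reject H₀

reject H₀: no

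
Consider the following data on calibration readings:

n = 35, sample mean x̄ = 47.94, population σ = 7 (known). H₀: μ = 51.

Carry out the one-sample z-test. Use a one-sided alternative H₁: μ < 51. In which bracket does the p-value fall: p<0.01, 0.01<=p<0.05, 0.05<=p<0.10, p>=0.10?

p-value bracket: p<0.01

SE = σ/√n = 7/√35 = 1.1832
z = (x̄−μ₀)/SE = (47.94−51)/1.1832 = -2.5862
p-value (one-sided, H₁ less) = 0.00485
→ bracket: p<0.01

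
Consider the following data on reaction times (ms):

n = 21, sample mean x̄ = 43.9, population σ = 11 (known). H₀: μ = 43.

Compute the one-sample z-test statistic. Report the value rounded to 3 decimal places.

SE = σ/√n = 11/√21 = 2.4004
z = (x̄−μ₀)/SE = (43.9−43)/2.4004 = 0.3749

test statistic = 0.375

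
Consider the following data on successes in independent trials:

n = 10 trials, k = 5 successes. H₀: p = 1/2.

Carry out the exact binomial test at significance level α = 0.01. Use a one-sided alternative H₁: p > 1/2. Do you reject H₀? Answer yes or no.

reject H₀: no

Exact binomial: n=10, k=5, p₀=1/2=0.5000
P(X≥5) from Σ C(n,i)·p₀^i·(1−p₀)^(n−i)
p-value (one-sided, H₁ greater) = 0.62305
At α=0.01: p ≥ α → fail to reject H₀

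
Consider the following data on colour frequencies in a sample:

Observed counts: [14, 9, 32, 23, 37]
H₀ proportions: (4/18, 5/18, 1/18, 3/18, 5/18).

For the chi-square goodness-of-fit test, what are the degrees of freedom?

degrees of freedom = 4

df = k − 1 = 5 − 1 = 4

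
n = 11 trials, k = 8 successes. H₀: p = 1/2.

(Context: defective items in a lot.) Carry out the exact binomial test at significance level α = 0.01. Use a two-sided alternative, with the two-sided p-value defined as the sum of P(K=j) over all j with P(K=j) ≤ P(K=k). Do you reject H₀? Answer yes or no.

reject H₀: no

Exact binomial: n=11, k=8, p₀=1/2=0.5000
P(X=j) = C(n,j)·p₀^j·(1−p₀)^(n−j); p = Σ P(X=j) over j with P(X=j) ≤ P(X=8)
p-value (two-sided) = 0.22656
At α=0.01: p ≥ α → fail to reject H₀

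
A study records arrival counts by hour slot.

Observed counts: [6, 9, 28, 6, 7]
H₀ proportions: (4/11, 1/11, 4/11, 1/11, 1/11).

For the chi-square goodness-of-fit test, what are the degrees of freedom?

df = k − 1 = 5 − 1 = 4

degrees of freedom = 4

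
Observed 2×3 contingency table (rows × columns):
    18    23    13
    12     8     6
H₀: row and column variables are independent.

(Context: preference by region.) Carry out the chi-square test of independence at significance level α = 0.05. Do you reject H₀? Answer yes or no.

reject H₀: no

Row totals [54, 26], col totals [30, 31, 19], n=80
χ² = (18−20.25)²/20.25 + (23−20.93)²/20.93 + (13−12.82)²/12.82 + (12−9.75)²/9.75 + (8−10.07)²/10.07 + (6−6.17)²/6.17 = 1.4097
df = 2
p-value (upper-tail) = 0.49418
At α=0.05: p ≥ α → fail to reject H₀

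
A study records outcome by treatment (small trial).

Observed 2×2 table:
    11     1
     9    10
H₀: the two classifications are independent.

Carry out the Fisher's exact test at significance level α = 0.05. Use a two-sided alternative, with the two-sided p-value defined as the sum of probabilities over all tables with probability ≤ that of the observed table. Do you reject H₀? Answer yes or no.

reject H₀: yes

Margins: r₁=12, r₂=19, c₁=20, c₂=11, n=31
p_obs = C(12,11)·C(19,9)/C(31,20); sum pmf over tables with pmf ≤ p_obs
p-value (two-sided) = 0.02011
At α=0.05: p < α → reject H₀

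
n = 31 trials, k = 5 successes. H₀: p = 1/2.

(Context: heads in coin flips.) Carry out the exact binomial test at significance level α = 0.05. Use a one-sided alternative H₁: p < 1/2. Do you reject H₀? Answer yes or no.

reject H₀: yes

Exact binomial: n=31, k=5, p₀=1/2=0.5000
P(X≤5) from Σ C(n,i)·p₀^i·(1−p₀)^(n−i)
p-value (one-sided, H₁ less) = 0.00010
At α=0.05: p < α → reject H₀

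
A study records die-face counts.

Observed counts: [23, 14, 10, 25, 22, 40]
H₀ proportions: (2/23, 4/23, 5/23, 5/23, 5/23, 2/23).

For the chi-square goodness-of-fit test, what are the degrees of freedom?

degrees of freedom = 5

df = k − 1 = 6 − 1 = 5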